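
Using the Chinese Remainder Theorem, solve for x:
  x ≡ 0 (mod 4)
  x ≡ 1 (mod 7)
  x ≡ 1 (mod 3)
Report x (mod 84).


Moduli 4, 7, 3 are pairwise coprime; by CRT there is a unique solution modulo M = 4 · 7 · 3 = 84.
Solve pairwise, accumulating the modulus:
  Start with x ≡ 0 (mod 4).
  Combine with x ≡ 1 (mod 7): since gcd(4, 7) = 1, we get a unique residue mod 28.
    Write x = 0 + 4·t and substitute into x ≡ 1 (mod 7): 4·t ≡ 1 − 0 = 1 (mod 7).
    The inverse of 4 mod 7 is 2 (since 4·2 = 8 = 1·7 + 1), so t ≡ 2·1 = 2 ≡ 2 (mod 7).
    Then x = 0 + 4·2 = 8, valid modulo lcm(4, 7) = 28: x ≡ 8 (mod 28).
  Combine with x ≡ 1 (mod 3): since gcd(28, 3) = 1, we get a unique residue mod 84.
    Write x = 8 + 28·t and substitute into x ≡ 1 (mod 3): 28·t ≡ 1 − 8 = -7 (mod 3).
    Reduce coefficients mod 3: 1·t ≡ 2 (mod 3).
    So t ≡ 2 (mod 3).
    Then x = 8 + 28·2 = 64, valid modulo lcm(28, 3) = 84: x ≡ 64 (mod 84).
Verify: 64 mod 4 = 0 ✓, 64 mod 7 = 1 ✓, 64 mod 3 = 1 ✓.

x ≡ 64 (mod 84).


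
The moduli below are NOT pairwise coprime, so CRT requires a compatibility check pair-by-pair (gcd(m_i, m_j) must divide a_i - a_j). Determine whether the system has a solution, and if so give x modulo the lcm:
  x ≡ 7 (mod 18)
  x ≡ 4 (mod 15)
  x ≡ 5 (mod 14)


Moduli 18, 15, 14 are not pairwise coprime, so CRT works modulo lcm(m_i) when all pairwise compatibility conditions hold.
Pairwise compatibility: gcd(m_i, m_j) must divide a_i - a_j for every pair.
Merge one congruence at a time:
  Start: x ≡ 7 (mod 18).
  Combine with x ≡ 4 (mod 15): gcd(18, 15) = 3; 4 - 7 = -3, which IS divisible by 3, so compatible.
    Write x = 7 + 18·t and substitute into x ≡ 4 (mod 15): 18·t ≡ 4 − 7 = -3 (mod 15).
    Divide the congruence (and modulus) by g = 3: 6·t ≡ -1 (mod 5).
    Reduce coefficients mod 5: 1·t ≡ 4 (mod 5).
    So t ≡ 4 (mod 5).
    Then x = 7 + 18·4 = 79, valid modulo lcm(18, 15) = 90: x ≡ 79 (mod 90).
  Combine with x ≡ 5 (mod 14): gcd(90, 14) = 2; 5 - 79 = -74, which IS divisible by 2, so compatible.
    Write x = 79 + 90·t and substitute into x ≡ 5 (mod 14): 90·t ≡ 5 − 79 = -74 (mod 14).
    Divide the congruence (and modulus) by g = 2: 45·t ≡ -37 (mod 7).
    Reduce coefficients mod 7: 3·t ≡ 5 (mod 7).
    The inverse of 3 mod 7 is 5 (since 3·5 = 15 = 2·7 + 1), so t ≡ 5·5 = 25 ≡ 4 (mod 7).
    Then x = 79 + 90·4 = 439, valid modulo lcm(90, 14) = 630: x ≡ 439 (mod 630).
Verify: 439 mod 18 = 7, 439 mod 15 = 4, 439 mod 14 = 5.

x ≡ 439 (mod 630).


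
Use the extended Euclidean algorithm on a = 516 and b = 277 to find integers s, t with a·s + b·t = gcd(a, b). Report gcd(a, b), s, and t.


Euclidean algorithm on (516, 277) — divide until remainder is 0:
  516 = 1 · 277 + 239
  277 = 1 · 239 + 38
  239 = 6 · 38 + 11
  38 = 3 · 11 + 5
  11 = 2 · 5 + 1
  5 = 5 · 1 + 0
gcd(516, 277) = 1.
Track Bezout coefficients alongside the remainders: start with r₀ = 516 = a·1 + b·0 (s = 1, t = 0) and r₁ = 277 = a·0 + b·1 (s = 0, t = 1); each new remainder r_{k+1} = r_{k-1} − q_k·r_k inherits s_{k+1} = s_{k-1} − q_k·s_k, t_{k+1} = t_{k-1} − q_k·t_k, so r_k = a·s_k + b·t_k at every step:
  q = 1: r = 239, s = 1 − 1·0 = 1, t = 0 − 1·1 = -1  (check: 516·1 + 277·(-1) = 239)
  q = 1: r = 38, s = 0 − 1·1 = -1, t = 1 − 1·(-1) = 2  (check: 516·(-1) + 277·2 = 38)
  q = 6: r = 11, s = 1 − 6·(-1) = 7, t = -1 − 6·2 = -13  (check: 516·7 + 277·(-13) = 11)
  q = 3: r = 5, s = -1 − 3·7 = -22, t = 2 − 3·(-13) = 41  (check: 516·(-22) + 277·41 = 5)
  q = 2: r = 1, s = 7 − 2·(-22) = 51, t = -13 − 2·41 = -95  (check: 516·51 + 277·(-95) = 1)
The row with r = 1 (the gcd) gives the Bezout coefficients s = 51, t = -95.
Result: 516 · (51) + 277 · (-95) = 1.

gcd(516, 277) = 1; s = 51, t = -95 (check: 516·51 + 277·(-95) = 1).


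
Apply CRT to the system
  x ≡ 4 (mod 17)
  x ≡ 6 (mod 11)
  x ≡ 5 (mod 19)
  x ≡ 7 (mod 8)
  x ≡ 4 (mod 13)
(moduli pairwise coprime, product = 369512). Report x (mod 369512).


Product of moduli M = 17 · 11 · 19 · 8 · 13 = 369512.
Merge one congruence at a time:
  Start: x ≡ 4 (mod 17).
  Combine with x ≡ 6 (mod 11); new modulus lcm = 187.
    Write x = 4 + 17·t and substitute into x ≡ 6 (mod 11): 17·t ≡ 6 − 4 = 2 (mod 11).
    Reduce coefficients mod 11: 6·t ≡ 2 (mod 11).
    The inverse of 6 mod 11 is 2 (since 6·2 = 12 = 1·11 + 1), so t ≡ 2·2 = 4 ≡ 4 (mod 11).
    Then x = 4 + 17·4 = 72, valid modulo lcm(17, 11) = 187: x ≡ 72 (mod 187).
  Combine with x ≡ 5 (mod 19); new modulus lcm = 3553.
    Write x = 72 + 187·t and substitute into x ≡ 5 (mod 19): 187·t ≡ 5 − 72 = -67 (mod 19).
    Reduce coefficients mod 19: 16·t ≡ 9 (mod 19).
    The inverse of 16 mod 19 is 6 (since 16·6 = 96 = 5·19 + 1), so t ≡ 6·9 = 54 ≡ 16 (mod 19).
    Then x = 72 + 187·16 = 3064, valid modulo lcm(187, 19) = 3553: x ≡ 3064 (mod 3553).
  Combine with x ≡ 7 (mod 8); new modulus lcm = 28424.
    Write x = 3064 + 3553·t and substitute into x ≡ 7 (mod 8): 3553·t ≡ 7 − 3064 = -3057 (mod 8).
    Reduce coefficients mod 8: 1·t ≡ 7 (mod 8).
    So t ≡ 7 (mod 8).
    Then x = 3064 + 3553·7 = 27935, valid modulo lcm(3553, 8) = 28424: x ≡ 27935 (mod 28424).
  Combine with x ≡ 4 (mod 13); new modulus lcm = 369512.
    Write x = 27935 + 28424·t and substitute into x ≡ 4 (mod 13): 28424·t ≡ 4 − 27935 = -27931 (mod 13).
    Reduce coefficients mod 13: 6·t ≡ 6 (mod 13).
    The inverse of 6 mod 13 is 11 (since 6·11 = 66 = 5·13 + 1), so t ≡ 11·6 = 66 ≡ 1 (mod 13).
    Then x = 27935 + 28424·1 = 56359, valid modulo lcm(28424, 13) = 369512: x ≡ 56359 (mod 369512).
Verify against each original: 56359 mod 17 = 4, 56359 mod 11 = 6, 56359 mod 19 = 5, 56359 mod 8 = 7, 56359 mod 13 = 4.

x ≡ 56359 (mod 369512).


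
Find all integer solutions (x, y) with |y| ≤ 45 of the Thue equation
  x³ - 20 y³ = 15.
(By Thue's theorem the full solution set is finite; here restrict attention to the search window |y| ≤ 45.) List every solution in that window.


The equation is x³ - 20y³ = 15. For fixed y, x³ = 20·y³ + 15, so a solution requires the RHS to be a perfect cube.
Strategy: iterate y from -45 to 45, compute RHS = 20·y³ + 15, and check whether it is a (positive or negative) perfect cube.
Check small values of y:
  y = 0: RHS = 15 is not a perfect cube.
  y = 1: RHS = 35 is not a perfect cube.
  y = -1: RHS = -5 is not a perfect cube.
  y = 2: RHS = 175 is not a perfect cube.
  y = -2: RHS = -145 is not a perfect cube.
  y = 3: RHS = 555 is not a perfect cube.
  y = -3: RHS = -525 is not a perfect cube.
Continuing the search up to |y| = 45 finds no solutions either.
No (x, y) in the scanned range satisfies the equation.

No integer solutions with |y| ≤ 45.


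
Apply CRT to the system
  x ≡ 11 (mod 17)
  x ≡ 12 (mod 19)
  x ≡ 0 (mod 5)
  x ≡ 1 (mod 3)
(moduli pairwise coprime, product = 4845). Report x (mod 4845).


Product of moduli M = 17 · 19 · 5 · 3 = 4845.
Merge one congruence at a time:
  Start: x ≡ 11 (mod 17).
  Combine with x ≡ 12 (mod 19); new modulus lcm = 323.
    Write x = 11 + 17·t and substitute into x ≡ 12 (mod 19): 17·t ≡ 12 − 11 = 1 (mod 19).
    The inverse of 17 mod 19 is 9 (since 17·9 = 153 = 8·19 + 1), so t ≡ 9·1 = 9 ≡ 9 (mod 19).
    Then x = 11 + 17·9 = 164, valid modulo lcm(17, 19) = 323: x ≡ 164 (mod 323).
  Combine with x ≡ 0 (mod 5); new modulus lcm = 1615.
    Write x = 164 + 323·t and substitute into x ≡ 0 (mod 5): 323·t ≡ 0 − 164 = -164 (mod 5).
    Reduce coefficients mod 5: 3·t ≡ 1 (mod 5).
    The inverse of 3 mod 5 is 2 (since 3·2 = 6 = 1·5 + 1), so t ≡ 2·1 = 2 ≡ 2 (mod 5).
    Then x = 164 + 323·2 = 810, valid modulo lcm(323, 5) = 1615: x ≡ 810 (mod 1615).
  Combine with x ≡ 1 (mod 3); new modulus lcm = 4845.
    Write x = 810 + 1615·t and substitute into x ≡ 1 (mod 3): 1615·t ≡ 1 − 810 = -809 (mod 3).
    Reduce coefficients mod 3: 1·t ≡ 1 (mod 3).
    So t ≡ 1 (mod 3).
    Then x = 810 + 1615·1 = 2425, valid modulo lcm(1615, 3) = 4845: x ≡ 2425 (mod 4845).
Verify against each original: 2425 mod 17 = 11, 2425 mod 19 = 12, 2425 mod 5 = 0, 2425 mod 3 = 1.

x ≡ 2425 (mod 4845).


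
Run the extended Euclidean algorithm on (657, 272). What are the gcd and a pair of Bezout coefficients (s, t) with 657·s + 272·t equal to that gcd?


Euclidean algorithm on (657, 272) — divide until remainder is 0:
  657 = 2 · 272 + 113
  272 = 2 · 113 + 46
  113 = 2 · 46 + 21
  46 = 2 · 21 + 4
  21 = 5 · 4 + 1
  4 = 4 · 1 + 0
gcd(657, 272) = 1.
Track Bezout coefficients alongside the remainders: start with r₀ = 657 = a·1 + b·0 (s = 1, t = 0) and r₁ = 272 = a·0 + b·1 (s = 0, t = 1); each new remainder r_{k+1} = r_{k-1} − q_k·r_k inherits s_{k+1} = s_{k-1} − q_k·s_k, t_{k+1} = t_{k-1} − q_k·t_k, so r_k = a·s_k + b·t_k at every step:
  q = 2: r = 113, s = 1 − 2·0 = 1, t = 0 − 2·1 = -2  (check: 657·1 + 272·(-2) = 113)
  q = 2: r = 46, s = 0 − 2·1 = -2, t = 1 − 2·(-2) = 5  (check: 657·(-2) + 272·5 = 46)
  q = 2: r = 21, s = 1 − 2·(-2) = 5, t = -2 − 2·5 = -12  (check: 657·5 + 272·(-12) = 21)
  q = 2: r = 4, s = -2 − 2·5 = -12, t = 5 − 2·(-12) = 29  (check: 657·(-12) + 272·29 = 4)
  q = 5: r = 1, s = 5 − 5·(-12) = 65, t = -12 − 5·29 = -157  (check: 657·65 + 272·(-157) = 1)
The row with r = 1 (the gcd) gives the Bezout coefficients s = 65, t = -157.
Result: 657 · (65) + 272 · (-157) = 1.

gcd(657, 272) = 1; s = 65, t = -157 (check: 657·65 + 272·(-157) = 1).


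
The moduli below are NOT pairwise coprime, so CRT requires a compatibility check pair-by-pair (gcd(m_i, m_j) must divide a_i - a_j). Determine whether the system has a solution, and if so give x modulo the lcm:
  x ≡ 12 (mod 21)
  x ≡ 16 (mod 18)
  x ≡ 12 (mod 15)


Moduli 21, 18, 15 are not pairwise coprime, so CRT works modulo lcm(m_i) when all pairwise compatibility conditions hold.
Pairwise compatibility: gcd(m_i, m_j) must divide a_i - a_j for every pair.
Merge one congruence at a time:
  Start: x ≡ 12 (mod 21).
  Combine with x ≡ 16 (mod 18): gcd(21, 18) = 3, and 16 - 12 = 4 is NOT divisible by 3.
    ⇒ system is inconsistent (no integer solution).

No solution (the system is inconsistent).


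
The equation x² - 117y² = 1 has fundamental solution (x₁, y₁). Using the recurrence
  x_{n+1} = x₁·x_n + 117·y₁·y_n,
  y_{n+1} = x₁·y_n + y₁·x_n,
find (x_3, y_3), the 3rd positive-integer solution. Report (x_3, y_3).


Step 1: Find the fundamental solution (x₁, y₁) of x² - 117y² = 1.
  Expand √117 as a continued fraction. a₀ = ⌊√117⌋ = 10; iterate m_{k+1} = d_k·a_k − m_k, d_{k+1} = (117 − m_{k+1}²)/d_k, a_{k+1} = ⌊(a₀ + m_{k+1})/d_{k+1}⌋ (starting m₀ = 0, d₀ = 1), with convergents p_k = a_k·p_{k-1} + p_{k-2}, q_k = a_k·q_{k-1} + q_{k-2} (p₋₁ = 1, q₋₁ = 0):
  k = 0: a₀ = 10; p₀/q₀ = 10/1; p₀² − 117·q₀² = 100 − 117 = -17.
  k = 1: m = 10, d = 17, a = ⌊(10 + 10)/17⌋ = 1; p/q = (1·10 + 1)/(1·1 + 0) = 11/1; p² − 117·q² = 121 − 117 = 4.
  k = 2: m = 7, d = 4, a = ⌊(10 + 7)/4⌋ = 4; p/q = (4·11 + 10)/(4·1 + 1) = 54/5; p² − 117·q² = 2916 − 2925 = -9.
  k = 3: m = 9, d = 9, a = ⌊(10 + 9)/9⌋ = 2; p/q = (2·54 + 11)/(2·5 + 1) = 119/11; p² − 117·q² = 14161 − 14157 = 4.
  k = 4: m = 9, d = 4, a = ⌊(10 + 9)/4⌋ = 4; p/q = (4·119 + 54)/(4·11 + 5) = 530/49; p² − 117·q² = 280900 − 280917 = -17.
  k = 5: m = 7, d = 17, a = ⌊(10 + 7)/17⌋ = 1; p/q = (1·530 + 119)/(1·49 + 11) = 649/60; p² − 117·q² = 421201 − 421200 = 1.
  The first convergent with p² − 117·q² = 1 gives the fundamental solution (x₁, y₁) = (649, 60).
Step 2: Apply the recurrence (x_{n+1}, y_{n+1}) = (x₁x_n + 117y₁y_n, x₁y_n + y₁x_n) repeatedly.
  From (x_1, y_1) = (649, 60): x_2 = 649·649 + 117·60·60 = 842401; y_2 = 649·60 + 60·649 = 77880.
  From (x_2, y_2) = (842401, 77880): x_3 = 649·842401 + 117·60·77880 = 1093435849; y_3 = 649·77880 + 60·842401 = 101088180.
Step 3: Verify x_3² - 117·y_3² = 1195601955878350801 - 1195601955878350800 = 1 (should be 1). ✓

(x_1, y_1) = (649, 60); (x_3, y_3) = (1093435849, 101088180).


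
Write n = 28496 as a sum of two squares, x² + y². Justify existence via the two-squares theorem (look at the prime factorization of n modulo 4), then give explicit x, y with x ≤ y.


Step 1: Factor n = 28496 = 2^4 · 13 · 137.
Step 2: Check the mod-4 condition on each prime factor: 2 = 2 (special); 13 ≡ 1 (mod 4), exponent 1; 137 ≡ 1 (mod 4), exponent 1.
All primes ≡ 3 (mod 4) appear to even exponent (or don't appear), so by the two-squares theorem n IS expressible as a sum of two squares.
Step 3: Build a representation. Group n = k² · m with k = 4 and m = 13 · 137 = 1781 (a product of primes ≡ 1 (mod 4)); a representation of m scales to one of n via (k·x)² + (k·y)² = k²(x² + y²). Each prime p ≡ 1 (mod 4) is itself a sum of two squares; find a² by testing p − a² for a perfect square:
  13: 13 − 1² = 12, 13 − 2² = 9 = 3² ⇒ 13 = 2² + 3².
  137: 137 − 1² = 136, 137 − 2² = 133, 137 − 3² = 128, 137 − 4² = 121 = 11² ⇒ 137 = 4² + 11².
  Combine using the Brahmagupta–Fibonacci identity (a² + b²)(c² + d²) = (ac − bd)² + (ad + bc)² = (ac + bd)² + (ad − bc)²:
  13 · 137 = 1781: from (2² + 3²)(4² + 11²), take (2·4 − 3·11, 2·11 + 3·4) = (8 − 33, 22 + 12) = (-25, 34); dropping signs (only squares matter) gives (25, 34); check 25² + 34² = 625 + 1156 = 1781 ✓.
  Scale by k = 4: (4·25, 4·34) = (100, 136).
Step 4: Order so x ≤ y and verify: 100² + 136² = 10000 + 18496 = 28496 = n. ✓

n = 28496 = 100² + 136² (one valid representation with x ≤ y).


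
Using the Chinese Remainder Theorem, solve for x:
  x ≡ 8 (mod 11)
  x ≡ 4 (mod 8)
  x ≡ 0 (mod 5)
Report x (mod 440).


Moduli 11, 8, 5 are pairwise coprime; by CRT there is a unique solution modulo M = 11 · 8 · 5 = 440.
Solve pairwise, accumulating the modulus:
  Start with x ≡ 8 (mod 11).
  Combine with x ≡ 4 (mod 8): since gcd(11, 8) = 1, we get a unique residue mod 88.
    Write x = 8 + 11·t and substitute into x ≡ 4 (mod 8): 11·t ≡ 4 − 8 = -4 (mod 8).
    Reduce coefficients mod 8: 3·t ≡ 4 (mod 8).
    The inverse of 3 mod 8 is 3 (since 3·3 = 9 = 1·8 + 1), so t ≡ 3·4 = 12 ≡ 4 (mod 8).
    Then x = 8 + 11·4 = 52, valid modulo lcm(11, 8) = 88: x ≡ 52 (mod 88).
  Combine with x ≡ 0 (mod 5): since gcd(88, 5) = 1, we get a unique residue mod 440.
    Write x = 52 + 88·t and substitute into x ≡ 0 (mod 5): 88·t ≡ 0 − 52 = -52 (mod 5).
    Reduce coefficients mod 5: 3·t ≡ 3 (mod 5).
    The inverse of 3 mod 5 is 2 (since 3·2 = 6 = 1·5 + 1), so t ≡ 2·3 = 6 ≡ 1 (mod 5).
    Then x = 52 + 88·1 = 140, valid modulo lcm(88, 5) = 440: x ≡ 140 (mod 440).
Verify: 140 mod 11 = 8 ✓, 140 mod 8 = 4 ✓, 140 mod 5 = 0 ✓.

x ≡ 140 (mod 440).


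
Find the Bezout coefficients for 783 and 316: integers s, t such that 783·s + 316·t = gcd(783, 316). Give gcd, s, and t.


Euclidean algorithm on (783, 316) — divide until remainder is 0:
  783 = 2 · 316 + 151
  316 = 2 · 151 + 14
  151 = 10 · 14 + 11
  14 = 1 · 11 + 3
  11 = 3 · 3 + 2
  3 = 1 · 2 + 1
  2 = 2 · 1 + 0
gcd(783, 316) = 1.
Track Bezout coefficients alongside the remainders: start with r₀ = 783 = a·1 + b·0 (s = 1, t = 0) and r₁ = 316 = a·0 + b·1 (s = 0, t = 1); each new remainder r_{k+1} = r_{k-1} − q_k·r_k inherits s_{k+1} = s_{k-1} − q_k·s_k, t_{k+1} = t_{k-1} − q_k·t_k, so r_k = a·s_k + b·t_k at every step:
  q = 2: r = 151, s = 1 − 2·0 = 1, t = 0 − 2·1 = -2  (check: 783·1 + 316·(-2) = 151)
  q = 2: r = 14, s = 0 − 2·1 = -2, t = 1 − 2·(-2) = 5  (check: 783·(-2) + 316·5 = 14)
  q = 10: r = 11, s = 1 − 10·(-2) = 21, t = -2 − 10·5 = -52  (check: 783·21 + 316·(-52) = 11)
  q = 1: r = 3, s = -2 − 1·21 = -23, t = 5 − 1·(-52) = 57  (check: 783·(-23) + 316·57 = 3)
  q = 3: r = 2, s = 21 − 3·(-23) = 90, t = -52 − 3·57 = -223  (check: 783·90 + 316·(-223) = 2)
  q = 1: r = 1, s = -23 − 1·90 = -113, t = 57 − 1·(-223) = 280  (check: 783·(-113) + 316·280 = 1)
The row with r = 1 (the gcd) gives the Bezout coefficients s = -113, t = 280.
Result: 783 · (-113) + 316 · (280) = 1.

gcd(783, 316) = 1; s = -113, t = 280 (check: 783·(-113) + 316·280 = 1).


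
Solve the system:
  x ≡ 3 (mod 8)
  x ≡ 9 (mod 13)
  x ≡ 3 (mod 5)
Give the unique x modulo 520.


Moduli 8, 13, 5 are pairwise coprime; by CRT there is a unique solution modulo M = 8 · 13 · 5 = 520.
Solve pairwise, accumulating the modulus:
  Start with x ≡ 3 (mod 8).
  Combine with x ≡ 9 (mod 13): since gcd(8, 13) = 1, we get a unique residue mod 104.
    Write x = 3 + 8·t and substitute into x ≡ 9 (mod 13): 8·t ≡ 9 − 3 = 6 (mod 13).
    The inverse of 8 mod 13 is 5 (since 8·5 = 40 = 3·13 + 1), so t ≡ 5·6 = 30 ≡ 4 (mod 13).
    Then x = 3 + 8·4 = 35, valid modulo lcm(8, 13) = 104: x ≡ 35 (mod 104).
  Combine with x ≡ 3 (mod 5): since gcd(104, 5) = 1, we get a unique residue mod 520.
    Write x = 35 + 104·t and substitute into x ≡ 3 (mod 5): 104·t ≡ 3 − 35 = -32 (mod 5).
    Reduce coefficients mod 5: 4·t ≡ 3 (mod 5).
    The inverse of 4 mod 5 is 4 (since 4·4 = 16 = 3·5 + 1), so t ≡ 4·3 = 12 ≡ 2 (mod 5).
    Then x = 35 + 104·2 = 243, valid modulo lcm(104, 5) = 520: x ≡ 243 (mod 520).
Verify: 243 mod 8 = 3 ✓, 243 mod 13 = 9 ✓, 243 mod 5 = 3 ✓.

x ≡ 243 (mod 520).


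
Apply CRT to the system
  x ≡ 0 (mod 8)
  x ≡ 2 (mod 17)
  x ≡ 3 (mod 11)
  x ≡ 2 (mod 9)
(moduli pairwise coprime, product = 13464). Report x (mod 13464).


Product of moduli M = 8 · 17 · 11 · 9 = 13464.
Merge one congruence at a time:
  Start: x ≡ 0 (mod 8).
  Combine with x ≡ 2 (mod 17); new modulus lcm = 136.
    Write x = 0 + 8·t and substitute into x ≡ 2 (mod 17): 8·t ≡ 2 − 0 = 2 (mod 17).
    The inverse of 8 mod 17 is 15 (since 8·15 = 120 = 7·17 + 1), so t ≡ 15·2 = 30 ≡ 13 (mod 17).
    Then x = 0 + 8·13 = 104, valid modulo lcm(8, 17) = 136: x ≡ 104 (mod 136).
  Combine with x ≡ 3 (mod 11); new modulus lcm = 1496.
    Write x = 104 + 136·t and substitute into x ≡ 3 (mod 11): 136·t ≡ 3 − 104 = -101 (mod 11).
    Reduce coefficients mod 11: 4·t ≡ 9 (mod 11).
    The inverse of 4 mod 11 is 3 (since 4·3 = 12 = 1·11 + 1), so t ≡ 3·9 = 27 ≡ 5 (mod 11).
    Then x = 104 + 136·5 = 784, valid modulo lcm(136, 11) = 1496: x ≡ 784 (mod 1496).
  Combine with x ≡ 2 (mod 9); new modulus lcm = 13464.
    Write x = 784 + 1496·t and substitute into x ≡ 2 (mod 9): 1496·t ≡ 2 − 784 = -782 (mod 9).
    Reduce coefficients mod 9: 2·t ≡ 1 (mod 9).
    The inverse of 2 mod 9 is 5 (since 2·5 = 10 = 1·9 + 1), so t ≡ 5·1 = 5 ≡ 5 (mod 9).
    Then x = 784 + 1496·5 = 8264, valid modulo lcm(1496, 9) = 13464: x ≡ 8264 (mod 13464).
Verify against each original: 8264 mod 8 = 0, 8264 mod 17 = 2, 8264 mod 11 = 3, 8264 mod 9 = 2.

x ≡ 8264 (mod 13464).


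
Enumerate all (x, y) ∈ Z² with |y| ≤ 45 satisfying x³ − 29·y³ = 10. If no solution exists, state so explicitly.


The equation is x³ - 29y³ = 10. For fixed y, x³ = 29·y³ + 10, so a solution requires the RHS to be a perfect cube.
Strategy: iterate y from -45 to 45, compute RHS = 29·y³ + 10, and check whether it is a (positive or negative) perfect cube.
Check small values of y:
  y = 0: RHS = 10 is not a perfect cube.
  y = 1: RHS = 39 is not a perfect cube.
  y = -1: RHS = -19 is not a perfect cube.
  y = 2: RHS = 242 is not a perfect cube.
  y = -2: RHS = -222 is not a perfect cube.
  y = 3: RHS = 793 is not a perfect cube.
  y = -3: RHS = -773 is not a perfect cube.
Continuing the search up to |y| = 45 finds no solutions either.
No (x, y) in the scanned range satisfies the equation.

No integer solutions with |y| ≤ 45.


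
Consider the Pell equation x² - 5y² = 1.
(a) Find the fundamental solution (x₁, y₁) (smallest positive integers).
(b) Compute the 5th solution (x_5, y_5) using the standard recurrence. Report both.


Step 1: Find the fundamental solution (x₁, y₁) of x² - 5y² = 1.
  Expand √5 as a continued fraction. a₀ = ⌊√5⌋ = 2; iterate m_{k+1} = d_k·a_k − m_k, d_{k+1} = (5 − m_{k+1}²)/d_k, a_{k+1} = ⌊(a₀ + m_{k+1})/d_{k+1}⌋ (starting m₀ = 0, d₀ = 1), with convergents p_k = a_k·p_{k-1} + p_{k-2}, q_k = a_k·q_{k-1} + q_{k-2} (p₋₁ = 1, q₋₁ = 0):
  k = 0: a₀ = 2; p₀/q₀ = 2/1; p₀² − 5·q₀² = 4 − 5 = -1.
  k = 1: m = 2, d = 1, a = ⌊(2 + 2)/1⌋ = 4; p/q = (4·2 + 1)/(4·1 + 0) = 9/4; p² − 5·q² = 81 − 80 = 1.
  The first convergent with p² − 5·q² = 1 gives the fundamental solution (x₁, y₁) = (9, 4).
Step 2: Apply the recurrence (x_{n+1}, y_{n+1}) = (x₁x_n + 5y₁y_n, x₁y_n + y₁x_n) repeatedly.
  From (x_1, y_1) = (9, 4): x_2 = 9·9 + 5·4·4 = 161; y_2 = 9·4 + 4·9 = 72.
  From (x_2, y_2) = (161, 72): x_3 = 9·161 + 5·4·72 = 2889; y_3 = 9·72 + 4·161 = 1292.
  From (x_3, y_3) = (2889, 1292): x_4 = 9·2889 + 5·4·1292 = 51841; y_4 = 9·1292 + 4·2889 = 23184.
  From (x_4, y_4) = (51841, 23184): x_5 = 9·51841 + 5·4·23184 = 930249; y_5 = 9·23184 + 4·51841 = 416020.
Step 3: Verify x_5² - 5·y_5² = 865363202001 - 865363202000 = 1 (should be 1). ✓

(x_1, y_1) = (9, 4); (x_5, y_5) = (930249, 416020).


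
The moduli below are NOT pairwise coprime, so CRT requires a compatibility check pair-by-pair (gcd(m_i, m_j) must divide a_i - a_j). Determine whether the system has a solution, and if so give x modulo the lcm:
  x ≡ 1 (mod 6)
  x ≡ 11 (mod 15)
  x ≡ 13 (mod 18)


Moduli 6, 15, 18 are not pairwise coprime, so CRT works modulo lcm(m_i) when all pairwise compatibility conditions hold.
Pairwise compatibility: gcd(m_i, m_j) must divide a_i - a_j for every pair.
Merge one congruence at a time:
  Start: x ≡ 1 (mod 6).
  Combine with x ≡ 11 (mod 15): gcd(6, 15) = 3, and 11 - 1 = 10 is NOT divisible by 3.
    ⇒ system is inconsistent (no integer solution).

No solution (the system is inconsistent).


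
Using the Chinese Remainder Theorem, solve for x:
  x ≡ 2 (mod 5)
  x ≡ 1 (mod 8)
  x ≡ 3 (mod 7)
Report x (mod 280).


Moduli 5, 8, 7 are pairwise coprime; by CRT there is a unique solution modulo M = 5 · 8 · 7 = 280.
Solve pairwise, accumulating the modulus:
  Start with x ≡ 2 (mod 5).
  Combine with x ≡ 1 (mod 8): since gcd(5, 8) = 1, we get a unique residue mod 40.
    Write x = 2 + 5·t and substitute into x ≡ 1 (mod 8): 5·t ≡ 1 − 2 = -1 (mod 8).
    Reduce coefficients mod 8: 5·t ≡ 7 (mod 8).
    The inverse of 5 mod 8 is 5 (since 5·5 = 25 = 3·8 + 1), so t ≡ 5·7 = 35 ≡ 3 (mod 8).
    Then x = 2 + 5·3 = 17, valid modulo lcm(5, 8) = 40: x ≡ 17 (mod 40).
  Combine with x ≡ 3 (mod 7): since gcd(40, 7) = 1, we get a unique residue mod 280.
    Write x = 17 + 40·t and substitute into x ≡ 3 (mod 7): 40·t ≡ 3 − 17 = -14 (mod 7).
    Reduce coefficients mod 7: 5·t ≡ 0 (mod 7).
    The inverse of 5 mod 7 is 3 (since 5·3 = 15 = 2·7 + 1), so t ≡ 3·0 = 0 ≡ 0 (mod 7).
    Then x = 17 + 40·0 = 17, valid modulo lcm(40, 7) = 280: x ≡ 17 (mod 280).
Verify: 17 mod 5 = 2 ✓, 17 mod 8 = 1 ✓, 17 mod 7 = 3 ✓.

x ≡ 17 (mod 280).


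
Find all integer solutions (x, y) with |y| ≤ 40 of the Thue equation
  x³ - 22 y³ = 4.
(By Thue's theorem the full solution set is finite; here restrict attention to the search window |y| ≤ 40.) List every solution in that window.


The equation is x³ - 22y³ = 4. For fixed y, x³ = 22·y³ + 4, so a solution requires the RHS to be a perfect cube.
Strategy: iterate y from -40 to 40, compute RHS = 22·y³ + 4, and check whether it is a (positive or negative) perfect cube.
Check small values of y:
  y = 0: RHS = 4 is not a perfect cube.
  y = 1: RHS = 26 is not a perfect cube.
  y = -1: RHS = -18 is not a perfect cube.
  y = 2: RHS = 180 is not a perfect cube.
  y = -2: RHS = -172 is not a perfect cube.
  y = 3: RHS = 598 is not a perfect cube.
  y = -3: RHS = -590 is not a perfect cube.
Continuing the search up to |y| = 40 finds no solutions either.
No (x, y) in the scanned range satisfies the equation.

No integer solutions with |y| ≤ 40.


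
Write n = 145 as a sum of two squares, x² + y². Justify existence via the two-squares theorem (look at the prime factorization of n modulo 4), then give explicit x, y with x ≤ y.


Step 1: Factor n = 145 = 5 · 29.
Step 2: Check the mod-4 condition on each prime factor: 5 ≡ 1 (mod 4), exponent 1; 29 ≡ 1 (mod 4), exponent 1.
All primes ≡ 3 (mod 4) appear to even exponent (or don't appear), so by the two-squares theorem n IS expressible as a sum of two squares.
Step 3: Build a representation. Here n = 5 · 29 is a product of primes ≡ 1 (mod 4). Each prime p ≡ 1 (mod 4) is itself a sum of two squares; find a² by testing p − a² for a perfect square:
  5: 5 − 1² = 4 = 2² ⇒ 5 = 1² + 2².
  29: 29 − 1² = 28, 29 − 2² = 25 = 5² ⇒ 29 = 2² + 5².
  Combine using the Brahmagupta–Fibonacci identity (a² + b²)(c² + d²) = (ac − bd)² + (ad + bc)² = (ac + bd)² + (ad − bc)²:
  5 · 29 = 145: from (1² + 2²)(2² + 5²), take (1·2 − 2·5, 1·5 + 2·2) = (2 − 10, 5 + 4) = (-8, 9); dropping signs (only squares matter) gives (8, 9); check 8² + 9² = 64 + 81 = 145 ✓.
Step 4: Order so x ≤ y and verify: 8² + 9² = 64 + 81 = 145 = n. ✓

n = 145 = 8² + 9² (one valid representation with x ≤ y).


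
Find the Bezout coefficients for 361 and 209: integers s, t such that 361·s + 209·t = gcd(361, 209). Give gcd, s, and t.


Euclidean algorithm on (361, 209) — divide until remainder is 0:
  361 = 1 · 209 + 152
  209 = 1 · 152 + 57
  152 = 2 · 57 + 38
  57 = 1 · 38 + 19
  38 = 2 · 19 + 0
gcd(361, 209) = 19.
Track Bezout coefficients alongside the remainders: start with r₀ = 361 = a·1 + b·0 (s = 1, t = 0) and r₁ = 209 = a·0 + b·1 (s = 0, t = 1); each new remainder r_{k+1} = r_{k-1} − q_k·r_k inherits s_{k+1} = s_{k-1} − q_k·s_k, t_{k+1} = t_{k-1} − q_k·t_k, so r_k = a·s_k + b·t_k at every step:
  q = 1: r = 152, s = 1 − 1·0 = 1, t = 0 − 1·1 = -1  (check: 361·1 + 209·(-1) = 152)
  q = 1: r = 57, s = 0 − 1·1 = -1, t = 1 − 1·(-1) = 2  (check: 361·(-1) + 209·2 = 57)
  q = 2: r = 38, s = 1 − 2·(-1) = 3, t = -1 − 2·2 = -5  (check: 361·3 + 209·(-5) = 38)
  q = 1: r = 19, s = -1 − 1·3 = -4, t = 2 − 1·(-5) = 7  (check: 361·(-4) + 209·7 = 19)
The row with r = 19 (the gcd) gives the Bezout coefficients s = -4, t = 7.
Result: 361 · (-4) + 209 · (7) = 19.

gcd(361, 209) = 19; s = -4, t = 7 (check: 361·(-4) + 209·7 = 19).


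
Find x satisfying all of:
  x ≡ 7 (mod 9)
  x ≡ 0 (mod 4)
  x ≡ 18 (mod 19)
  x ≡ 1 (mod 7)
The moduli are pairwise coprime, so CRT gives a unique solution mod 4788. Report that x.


Product of moduli M = 9 · 4 · 19 · 7 = 4788.
Merge one congruence at a time:
  Start: x ≡ 7 (mod 9).
  Combine with x ≡ 0 (mod 4); new modulus lcm = 36.
    Write x = 7 + 9·t and substitute into x ≡ 0 (mod 4): 9·t ≡ 0 − 7 = -7 (mod 4).
    Reduce coefficients mod 4: 1·t ≡ 1 (mod 4).
    So t ≡ 1 (mod 4).
    Then x = 7 + 9·1 = 16, valid modulo lcm(9, 4) = 36: x ≡ 16 (mod 36).
  Combine with x ≡ 18 (mod 19); new modulus lcm = 684.
    Write x = 16 + 36·t and substitute into x ≡ 18 (mod 19): 36·t ≡ 18 − 16 = 2 (mod 19).
    Reduce coefficients mod 19: 17·t ≡ 2 (mod 19).
    The inverse of 17 mod 19 is 9 (since 17·9 = 153 = 8·19 + 1), so t ≡ 9·2 = 18 ≡ 18 (mod 19).
    Then x = 16 + 36·18 = 664, valid modulo lcm(36, 19) = 684: x ≡ 664 (mod 684).
  Combine with x ≡ 1 (mod 7); new modulus lcm = 4788.
    Write x = 664 + 684·t and substitute into x ≡ 1 (mod 7): 684·t ≡ 1 − 664 = -663 (mod 7).
    Reduce coefficients mod 7: 5·t ≡ 2 (mod 7).
    The inverse of 5 mod 7 is 3 (since 5·3 = 15 = 2·7 + 1), so t ≡ 3·2 = 6 ≡ 6 (mod 7).
    Then x = 664 + 684·6 = 4768, valid modulo lcm(684, 7) = 4788: x ≡ 4768 (mod 4788).
Verify against each original: 4768 mod 9 = 7, 4768 mod 4 = 0, 4768 mod 19 = 18, 4768 mod 7 = 1.

x ≡ 4768 (mod 4788).


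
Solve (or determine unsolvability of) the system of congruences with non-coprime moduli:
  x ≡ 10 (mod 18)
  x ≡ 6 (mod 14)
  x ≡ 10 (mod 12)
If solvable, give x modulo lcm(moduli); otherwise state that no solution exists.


Moduli 18, 14, 12 are not pairwise coprime, so CRT works modulo lcm(m_i) when all pairwise compatibility conditions hold.
Pairwise compatibility: gcd(m_i, m_j) must divide a_i - a_j for every pair.
Merge one congruence at a time:
  Start: x ≡ 10 (mod 18).
  Combine with x ≡ 6 (mod 14): gcd(18, 14) = 2; 6 - 10 = -4, which IS divisible by 2, so compatible.
    Write x = 10 + 18·t and substitute into x ≡ 6 (mod 14): 18·t ≡ 6 − 10 = -4 (mod 14).
    Divide the congruence (and modulus) by g = 2: 9·t ≡ -2 (mod 7).
    Reduce coefficients mod 7: 2·t ≡ 5 (mod 7).
    The inverse of 2 mod 7 is 4 (since 2·4 = 8 = 1·7 + 1), so t ≡ 4·5 = 20 ≡ 6 (mod 7).
    Then x = 10 + 18·6 = 118, valid modulo lcm(18, 14) = 126: x ≡ 118 (mod 126).
  Combine with x ≡ 10 (mod 12): gcd(126, 12) = 6; 10 - 118 = -108, which IS divisible by 6, so compatible.
    Write x = 118 + 126·t and substitute into x ≡ 10 (mod 12): 126·t ≡ 10 − 118 = -108 (mod 12).
    Divide the congruence (and modulus) by g = 6: 21·t ≡ -18 (mod 2).
    Reduce coefficients mod 2: 1·t ≡ 0 (mod 2).
    So t ≡ 0 (mod 2).
    Then x = 118 + 126·0 = 118, valid modulo lcm(126, 12) = 252: x ≡ 118 (mod 252).
Verify: 118 mod 18 = 10, 118 mod 14 = 6, 118 mod 12 = 10.

x ≡ 118 (mod 252).


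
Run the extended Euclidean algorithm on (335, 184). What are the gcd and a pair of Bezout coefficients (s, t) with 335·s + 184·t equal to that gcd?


Euclidean algorithm on (335, 184) — divide until remainder is 0:
  335 = 1 · 184 + 151
  184 = 1 · 151 + 33
  151 = 4 · 33 + 19
  33 = 1 · 19 + 14
  19 = 1 · 14 + 5
  14 = 2 · 5 + 4
  5 = 1 · 4 + 1
  4 = 4 · 1 + 0
gcd(335, 184) = 1.
Track Bezout coefficients alongside the remainders: start with r₀ = 335 = a·1 + b·0 (s = 1, t = 0) and r₁ = 184 = a·0 + b·1 (s = 0, t = 1); each new remainder r_{k+1} = r_{k-1} − q_k·r_k inherits s_{k+1} = s_{k-1} − q_k·s_k, t_{k+1} = t_{k-1} − q_k·t_k, so r_k = a·s_k + b·t_k at every step:
  q = 1: r = 151, s = 1 − 1·0 = 1, t = 0 − 1·1 = -1  (check: 335·1 + 184·(-1) = 151)
  q = 1: r = 33, s = 0 − 1·1 = -1, t = 1 − 1·(-1) = 2  (check: 335·(-1) + 184·2 = 33)
  q = 4: r = 19, s = 1 − 4·(-1) = 5, t = -1 − 4·2 = -9  (check: 335·5 + 184·(-9) = 19)
  q = 1: r = 14, s = -1 − 1·5 = -6, t = 2 − 1·(-9) = 11  (check: 335·(-6) + 184·11 = 14)
  q = 1: r = 5, s = 5 − 1·(-6) = 11, t = -9 − 1·11 = -20  (check: 335·11 + 184·(-20) = 5)
  q = 2: r = 4, s = -6 − 2·11 = -28, t = 11 − 2·(-20) = 51  (check: 335·(-28) + 184·51 = 4)
  q = 1: r = 1, s = 11 − 1·(-28) = 39, t = -20 − 1·51 = -71  (check: 335·39 + 184·(-71) = 1)
The row with r = 1 (the gcd) gives the Bezout coefficients s = 39, t = -71.
Result: 335 · (39) + 184 · (-71) = 1.

gcd(335, 184) = 1; s = 39, t = -71 (check: 335·39 + 184·(-71) = 1).


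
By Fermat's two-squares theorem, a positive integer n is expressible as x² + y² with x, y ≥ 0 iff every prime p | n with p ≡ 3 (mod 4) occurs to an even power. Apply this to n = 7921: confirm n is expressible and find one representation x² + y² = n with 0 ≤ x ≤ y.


Step 1: Factor n = 7921 = 89^2.
Step 2: Check the mod-4 condition on each prime factor: 89 ≡ 1 (mod 4), exponent 2.
All primes ≡ 3 (mod 4) appear to even exponent (or don't appear), so by the two-squares theorem n IS expressible as a sum of two squares.
Step 3: Build a representation. Here n = 89 · 89 is a product of primes ≡ 1 (mod 4). Each prime p ≡ 1 (mod 4) is itself a sum of two squares; find a² by testing p − a² for a perfect square:
  89: 89 − 1² = 88, 89 − 2² = 85, 89 − 3² = 80, 89 − 4² = 73, 89 − 5² = 64 = 8² ⇒ 89 = 5² + 8².
  Combine using the Brahmagupta–Fibonacci identity (a² + b²)(c² + d²) = (ac − bd)² + (ad + bc)² = (ac + bd)² + (ad − bc)²:
  89 · 89 = 7921: from (5² + 8²)(5² + 8²), take (5·5 − 8·8, 5·8 + 8·5) = (25 − 64, 40 + 40) = (-39, 80); dropping signs (only squares matter) gives (39, 80); check 39² + 80² = 1521 + 6400 = 7921 ✓.
Step 4: Order so x ≤ y and verify: 39² + 80² = 1521 + 6400 = 7921 = n. ✓

n = 7921 = 39² + 80² (one valid representation with x ≤ y).


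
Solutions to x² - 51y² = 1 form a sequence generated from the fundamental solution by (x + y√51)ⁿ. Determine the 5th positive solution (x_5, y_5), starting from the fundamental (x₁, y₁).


Step 1: Find the fundamental solution (x₁, y₁) of x² - 51y² = 1.
  Expand √51 as a continued fraction. a₀ = ⌊√51⌋ = 7; iterate m_{k+1} = d_k·a_k − m_k, d_{k+1} = (51 − m_{k+1}²)/d_k, a_{k+1} = ⌊(a₀ + m_{k+1})/d_{k+1}⌋ (starting m₀ = 0, d₀ = 1), with convergents p_k = a_k·p_{k-1} + p_{k-2}, q_k = a_k·q_{k-1} + q_{k-2} (p₋₁ = 1, q₋₁ = 0):
  k = 0: a₀ = 7; p₀/q₀ = 7/1; p₀² − 51·q₀² = 49 − 51 = -2.
  k = 1: m = 7, d = 2, a = ⌊(7 + 7)/2⌋ = 7; p/q = (7·7 + 1)/(7·1 + 0) = 50/7; p² − 51·q² = 2500 − 2499 = 1.
  The first convergent with p² − 51·q² = 1 gives the fundamental solution (x₁, y₁) = (50, 7).
Step 2: Apply the recurrence (x_{n+1}, y_{n+1}) = (x₁x_n + 51y₁y_n, x₁y_n + y₁x_n) repeatedly.
  From (x_1, y_1) = (50, 7): x_2 = 50·50 + 51·7·7 = 4999; y_2 = 50·7 + 7·50 = 700.
  From (x_2, y_2) = (4999, 700): x_3 = 50·4999 + 51·7·700 = 499850; y_3 = 50·700 + 7·4999 = 69993.
  From (x_3, y_3) = (499850, 69993): x_4 = 50·499850 + 51·7·69993 = 49980001; y_4 = 50·69993 + 7·499850 = 6998600.
  From (x_4, y_4) = (49980001, 6998600): x_5 = 50·49980001 + 51·7·6998600 = 4997500250; y_5 = 50·6998600 + 7·49980001 = 699790007.
Step 3: Verify x_5² - 51·y_5² = 24975008748750062500 - 24975008748750062499 = 1 (should be 1). ✓

(x_1, y_1) = (50, 7); (x_5, y_5) = (4997500250, 699790007).


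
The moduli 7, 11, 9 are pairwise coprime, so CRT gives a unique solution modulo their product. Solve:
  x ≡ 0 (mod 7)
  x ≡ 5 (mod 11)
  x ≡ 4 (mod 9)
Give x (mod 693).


Moduli 7, 11, 9 are pairwise coprime; by CRT there is a unique solution modulo M = 7 · 11 · 9 = 693.
Solve pairwise, accumulating the modulus:
  Start with x ≡ 0 (mod 7).
  Combine with x ≡ 5 (mod 11): since gcd(7, 11) = 1, we get a unique residue mod 77.
    Write x = 0 + 7·t and substitute into x ≡ 5 (mod 11): 7·t ≡ 5 − 0 = 5 (mod 11).
    The inverse of 7 mod 11 is 8 (since 7·8 = 56 = 5·11 + 1), so t ≡ 8·5 = 40 ≡ 7 (mod 11).
    Then x = 0 + 7·7 = 49, valid modulo lcm(7, 11) = 77: x ≡ 49 (mod 77).
  Combine with x ≡ 4 (mod 9): since gcd(77, 9) = 1, we get a unique residue mod 693.
    Write x = 49 + 77·t and substitute into x ≡ 4 (mod 9): 77·t ≡ 4 − 49 = -45 (mod 9).
    Reduce coefficients mod 9: 5·t ≡ 0 (mod 9).
    The inverse of 5 mod 9 is 2 (since 5·2 = 10 = 1·9 + 1), so t ≡ 2·0 = 0 ≡ 0 (mod 9).
    Then x = 49 + 77·0 = 49, valid modulo lcm(77, 9) = 693: x ≡ 49 (mod 693).
Verify: 49 mod 7 = 0 ✓, 49 mod 11 = 5 ✓, 49 mod 9 = 4 ✓.

x ≡ 49 (mod 693).


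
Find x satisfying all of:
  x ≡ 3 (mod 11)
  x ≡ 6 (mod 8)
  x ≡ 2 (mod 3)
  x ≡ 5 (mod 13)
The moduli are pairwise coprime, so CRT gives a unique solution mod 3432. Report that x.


Product of moduli M = 11 · 8 · 3 · 13 = 3432.
Merge one congruence at a time:
  Start: x ≡ 3 (mod 11).
  Combine with x ≡ 6 (mod 8); new modulus lcm = 88.
    Write x = 3 + 11·t and substitute into x ≡ 6 (mod 8): 11·t ≡ 6 − 3 = 3 (mod 8).
    Reduce coefficients mod 8: 3·t ≡ 3 (mod 8).
    The inverse of 3 mod 8 is 3 (since 3·3 = 9 = 1·8 + 1), so t ≡ 3·3 = 9 ≡ 1 (mod 8).
    Then x = 3 + 11·1 = 14, valid modulo lcm(11, 8) = 88: x ≡ 14 (mod 88).
  Combine with x ≡ 2 (mod 3); new modulus lcm = 264.
    Write x = 14 + 88·t and substitute into x ≡ 2 (mod 3): 88·t ≡ 2 − 14 = -12 (mod 3).
    Reduce coefficients mod 3: 1·t ≡ 0 (mod 3).
    So t ≡ 0 (mod 3).
    Then x = 14 + 88·0 = 14, valid modulo lcm(88, 3) = 264: x ≡ 14 (mod 264).
  Combine with x ≡ 5 (mod 13); new modulus lcm = 3432.
    Write x = 14 + 264·t and substitute into x ≡ 5 (mod 13): 264·t ≡ 5 − 14 = -9 (mod 13).
    Reduce coefficients mod 13: 4·t ≡ 4 (mod 13).
    The inverse of 4 mod 13 is 10 (since 4·10 = 40 = 3·13 + 1), so t ≡ 10·4 = 40 ≡ 1 (mod 13).
    Then x = 14 + 264·1 = 278, valid modulo lcm(264, 13) = 3432: x ≡ 278 (mod 3432).
Verify against each original: 278 mod 11 = 3, 278 mod 8 = 6, 278 mod 3 = 2, 278 mod 13 = 5.

x ≡ 278 (mod 3432).


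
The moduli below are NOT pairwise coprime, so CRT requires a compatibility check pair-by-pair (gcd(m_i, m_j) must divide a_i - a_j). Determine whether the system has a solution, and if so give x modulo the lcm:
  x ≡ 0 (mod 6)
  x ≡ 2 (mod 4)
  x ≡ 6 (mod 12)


Moduli 6, 4, 12 are not pairwise coprime, so CRT works modulo lcm(m_i) when all pairwise compatibility conditions hold.
Pairwise compatibility: gcd(m_i, m_j) must divide a_i - a_j for every pair.
Merge one congruence at a time:
  Start: x ≡ 0 (mod 6).
  Combine with x ≡ 2 (mod 4): gcd(6, 4) = 2; 2 - 0 = 2, which IS divisible by 2, so compatible.
    Write x = 0 + 6·t and substitute into x ≡ 2 (mod 4): 6·t ≡ 2 − 0 = 2 (mod 4).
    Divide the congruence (and modulus) by g = 2: 3·t ≡ 1 (mod 2).
    Reduce coefficients mod 2: 1·t ≡ 1 (mod 2).
    So t ≡ 1 (mod 2).
    Then x = 0 + 6·1 = 6, valid modulo lcm(6, 4) = 12: x ≡ 6 (mod 12).
  Combine with x ≡ 6 (mod 12): gcd(12, 12) = 12; 6 - 6 = 0, which IS divisible by 12, so compatible.
    Write x = 6 + 12·t and substitute into x ≡ 6 (mod 12): 12·t ≡ 6 − 6 = 0 (mod 12).
    Divide the congruence (and modulus) by g = 12: 1·t ≡ 0 (mod 1).
    Modulo 1 every t works; take t = 0.
    Then x = 6 + 12·0 = 6, valid modulo lcm(12, 12) = 12: x ≡ 6 (mod 12).
Verify: 6 mod 6 = 0, 6 mod 4 = 2, 6 mod 12 = 6.

x ≡ 6 (mod 12).


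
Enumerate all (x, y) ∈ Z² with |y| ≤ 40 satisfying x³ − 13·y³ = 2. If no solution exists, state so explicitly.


The equation is x³ - 13y³ = 2. For fixed y, x³ = 13·y³ + 2, so a solution requires the RHS to be a perfect cube.
Strategy: iterate y from -40 to 40, compute RHS = 13·y³ + 2, and check whether it is a (positive or negative) perfect cube.
Check small values of y:
  y = 0: RHS = 2 is not a perfect cube.
  y = 1: RHS = 15 is not a perfect cube.
  y = -1: RHS = -11 is not a perfect cube.
  y = 2: RHS = 106 is not a perfect cube.
  y = -2: RHS = -102 is not a perfect cube.
  y = 3: RHS = 353 is not a perfect cube.
  y = -3: RHS = -349 is not a perfect cube.
Continuing the search up to |y| = 40 finds no solutions either.
No (x, y) in the scanned range satisfies the equation.

No integer solutions with |y| ≤ 40.


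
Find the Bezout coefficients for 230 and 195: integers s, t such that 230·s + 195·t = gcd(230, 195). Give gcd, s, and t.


Euclidean algorithm on (230, 195) — divide until remainder is 0:
  230 = 1 · 195 + 35
  195 = 5 · 35 + 20
  35 = 1 · 20 + 15
  20 = 1 · 15 + 5
  15 = 3 · 5 + 0
gcd(230, 195) = 5.
Track Bezout coefficients alongside the remainders: start with r₀ = 230 = a·1 + b·0 (s = 1, t = 0) and r₁ = 195 = a·0 + b·1 (s = 0, t = 1); each new remainder r_{k+1} = r_{k-1} − q_k·r_k inherits s_{k+1} = s_{k-1} − q_k·s_k, t_{k+1} = t_{k-1} − q_k·t_k, so r_k = a·s_k + b·t_k at every step:
  q = 1: r = 35, s = 1 − 1·0 = 1, t = 0 − 1·1 = -1  (check: 230·1 + 195·(-1) = 35)
  q = 5: r = 20, s = 0 − 5·1 = -5, t = 1 − 5·(-1) = 6  (check: 230·(-5) + 195·6 = 20)
  q = 1: r = 15, s = 1 − 1·(-5) = 6, t = -1 − 1·6 = -7  (check: 230·6 + 195·(-7) = 15)
  q = 1: r = 5, s = -5 − 1·6 = -11, t = 6 − 1·(-7) = 13  (check: 230·(-11) + 195·13 = 5)
The row with r = 5 (the gcd) gives the Bezout coefficients s = -11, t = 13.
Result: 230 · (-11) + 195 · (13) = 5.

gcd(230, 195) = 5; s = -11, t = 13 (check: 230·(-11) + 195·13 = 5).
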